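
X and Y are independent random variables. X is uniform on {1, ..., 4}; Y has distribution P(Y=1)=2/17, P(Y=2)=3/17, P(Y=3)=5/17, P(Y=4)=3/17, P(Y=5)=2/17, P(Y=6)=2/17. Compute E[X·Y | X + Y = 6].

103/13

P(X + Y = 6) = 13/68.
Summing XY·P(x,y) over outcomes with X + Y = 6 gives 103/68.
E[X·Y | X + Y = 6] = (103/68) / (13/68) = 103/13.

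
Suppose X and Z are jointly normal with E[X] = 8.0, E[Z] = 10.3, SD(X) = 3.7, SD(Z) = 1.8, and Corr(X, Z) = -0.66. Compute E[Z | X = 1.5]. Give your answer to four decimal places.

The regression of Z on X has slope ρ·σ_Z/σ_X and passes through (μ_X, μ_Z).
E[Z | X=1.5] = 10.3 + (-0.66)·(1.8/3.7)·(1.5 − (8.0)) = 10.3 + (-0.32108)·(-6.5) = 12.3870.

12.3870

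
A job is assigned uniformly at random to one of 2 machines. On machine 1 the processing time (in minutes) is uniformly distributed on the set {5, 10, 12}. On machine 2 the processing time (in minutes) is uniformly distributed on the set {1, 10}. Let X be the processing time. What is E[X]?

29/4

E[X | machine 1] = (5+10+12)/3 = 9.
E[X | machine 2] = (1+10)/2 = 11/2.
By the law of total expectation,
E[X] = (1/2)·(9) + (1/2)·(11/2) = 29/4.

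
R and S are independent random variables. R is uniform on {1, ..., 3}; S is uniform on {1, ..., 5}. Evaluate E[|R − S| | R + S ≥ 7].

Outcomes with R + S ≥ 7: (2,5), (3,4), (3,5), each with probability 1/15.
E[|R − S| | R + S ≥ 7] = (3 + 1 + 2) / 3 = 2.

2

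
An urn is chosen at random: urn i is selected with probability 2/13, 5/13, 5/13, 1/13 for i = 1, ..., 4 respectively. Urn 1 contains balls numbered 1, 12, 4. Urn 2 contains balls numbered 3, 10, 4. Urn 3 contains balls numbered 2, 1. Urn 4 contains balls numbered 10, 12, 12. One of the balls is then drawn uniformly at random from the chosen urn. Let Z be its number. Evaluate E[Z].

E[Z | urn 1] = (1+12+4)/3 = 17/3.
E[Z | urn 2] = (3+10+4)/3 = 17/3.
E[Z | urn 3] = (2+1)/2 = 3/2.
E[Z | urn 4] = (10+12+12)/3 = 34/3.
By the law of total expectation,
E[Z] = (2/13)·(17/3) + (5/13)·(17/3) + (5/13)·(3/2) + (1/13)·(34/3) = 9/2.

9/2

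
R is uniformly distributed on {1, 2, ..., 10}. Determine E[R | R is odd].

5

Given R is odd, R is equally likely to be any of {1, 3, 5, 7, 9}.
E[R | R is odd] = (1 + 3 + 5 + 7 + 9) / 5 = 5.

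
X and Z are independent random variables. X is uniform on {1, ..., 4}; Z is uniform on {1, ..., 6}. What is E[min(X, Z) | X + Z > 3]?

P(X + Z > 3) = 7/8.
Summing min(X,Z)·P(x,y) over outcomes with X + Z > 3 gives 47/24.
E[min(X, Z) | X + Z > 3] = (47/24) / (7/8) = 47/21.

47/21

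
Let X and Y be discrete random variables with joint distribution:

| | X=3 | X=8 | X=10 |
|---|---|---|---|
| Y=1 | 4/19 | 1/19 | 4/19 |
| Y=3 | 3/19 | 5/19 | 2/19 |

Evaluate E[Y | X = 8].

8/3

P(X = 8) = 6/19.
Summing Y·P(X=x,Y=y) over the conditioning event gives 16/19.
E[Y | X = 8] = (16/19) / (6/19) = 8/3.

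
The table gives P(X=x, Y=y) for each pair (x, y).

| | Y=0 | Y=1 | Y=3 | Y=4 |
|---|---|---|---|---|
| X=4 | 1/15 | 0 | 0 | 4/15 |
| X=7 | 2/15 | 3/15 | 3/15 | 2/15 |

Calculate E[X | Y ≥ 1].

P(Y ≥ 1) = 4/5.
Σ X·P over the event = 4·(4/15) + 7·(3/15) + 7·(3/15) + 7·(2/15) = 24/5.
E[X | Y ≥ 1] = (24/5) / (4/5) = 6.

6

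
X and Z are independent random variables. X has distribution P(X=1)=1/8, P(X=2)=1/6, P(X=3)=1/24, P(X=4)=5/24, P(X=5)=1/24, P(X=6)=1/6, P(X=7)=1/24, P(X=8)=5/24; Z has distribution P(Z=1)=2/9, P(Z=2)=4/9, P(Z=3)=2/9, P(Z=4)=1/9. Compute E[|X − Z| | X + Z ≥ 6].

P(X + Z ≥ 6) = 47/72.
Summing |X−Z|·P(x,y) over outcomes with X + Z ≥ 6 gives 523/216.
E[|X − Z| | X + Z ≥ 6] = (523/216) / (47/72) = 523/141.

523/141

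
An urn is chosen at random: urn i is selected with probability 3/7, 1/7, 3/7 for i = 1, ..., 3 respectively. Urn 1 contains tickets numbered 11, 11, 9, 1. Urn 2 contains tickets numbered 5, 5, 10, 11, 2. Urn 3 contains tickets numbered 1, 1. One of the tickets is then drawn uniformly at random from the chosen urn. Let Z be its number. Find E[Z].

E[Z | urn 1] = (11+11+9+1)/4 = 8.
E[Z | urn 2] = (5+5+10+11+2)/5 = 33/5.
E[Z | urn 3] = (1+1)/2 = 1.
E[Z] = (3/7)·(8) + (1/7)·(33/5) + (3/7)·(1) = 24/5.

24/5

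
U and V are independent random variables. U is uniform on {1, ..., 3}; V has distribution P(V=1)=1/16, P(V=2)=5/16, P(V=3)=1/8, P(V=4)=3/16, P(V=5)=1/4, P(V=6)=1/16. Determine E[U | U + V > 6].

P(U + V > 6) = 7/24.
Summing U·P(x,y) over outcomes with U + V > 6 gives 35/48.
E[U | U + V > 6] = (35/48) / (7/24) = 5/2.

5/2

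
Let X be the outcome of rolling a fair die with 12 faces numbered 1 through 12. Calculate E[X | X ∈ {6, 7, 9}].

P(X ∈ {6, 7, 9}) = 1/4.
Σ over the event: 6·1/12 + 7·1/12 + 9·1/12 = 11/6.
E[X | X ∈ {6, 7, 9}] = (11/6) / (1/4) = 22/3.

22/3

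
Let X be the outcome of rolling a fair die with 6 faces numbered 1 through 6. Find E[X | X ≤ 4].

Given X ≤ 4, X is equally likely to be any of {1, 2, 3, 4}.
E[X | X ≤ 4] = (1 + 2 + 3 + 4) / 4 = 5/2.

5/2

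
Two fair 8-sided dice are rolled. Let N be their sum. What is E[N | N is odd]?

P(N is odd) = 1/2.
Σ over the event: 3·1/32 + 5·1/16 + 7·3/32 + 9·1/8 + 11·3/32 + 13·1/16 + 15·1/32 = 9/2.
E[N | N is odd] = (9/2) / (1/2) = 9.

9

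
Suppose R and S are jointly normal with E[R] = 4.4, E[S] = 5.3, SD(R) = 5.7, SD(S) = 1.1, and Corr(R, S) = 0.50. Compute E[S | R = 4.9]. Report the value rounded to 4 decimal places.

E[S | R=x] = μ_S + ρ(σ_S/σ_R)(x − μ_R) for jointly normal variables.
E[S | R=4.9] = 5.3 + (0.50)·(1.1/5.7)·(4.9 − (4.4)) = 5.3 + (0.096491)·(0.5) = 5.3482.

5.3482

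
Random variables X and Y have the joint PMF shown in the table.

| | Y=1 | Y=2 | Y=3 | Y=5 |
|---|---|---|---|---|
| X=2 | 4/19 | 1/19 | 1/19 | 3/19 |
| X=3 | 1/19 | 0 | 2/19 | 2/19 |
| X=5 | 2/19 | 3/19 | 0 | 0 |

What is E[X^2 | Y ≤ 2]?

P(Y ≤ 2) = 11/19.
Σ X^2·P over the event = 4·(4/19) + 4·(1/19) + 9·(1/19) + 25·(2/19) + 25·(3/19) = 154/19.
E[X^2 | Y ≤ 2] = (154/19) / (11/19) = 14.

14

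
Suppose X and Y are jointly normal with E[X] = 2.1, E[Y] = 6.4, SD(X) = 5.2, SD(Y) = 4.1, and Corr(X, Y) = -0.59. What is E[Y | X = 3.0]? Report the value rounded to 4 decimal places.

5.9813

For a bivariate normal, E[Y | X=x] = μ_Y + ρ·(σ_Y/σ_X)·(x − μ_X).
E[Y | X=3.0] = 6.4 + (-0.59)·(4.1/5.2)·(3.0 − (2.1)) = 6.4 + (-0.46519)·(0.9) = 5.9813.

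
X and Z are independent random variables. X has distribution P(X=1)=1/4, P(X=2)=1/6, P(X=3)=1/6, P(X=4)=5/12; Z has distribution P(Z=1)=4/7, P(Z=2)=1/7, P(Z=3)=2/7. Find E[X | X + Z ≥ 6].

P(X + Z ≥ 6) = 19/84.
Summing X·P(x,y) over outcomes with X + Z ≥ 6 gives 6/7.
E[X | X + Z ≥ 6] = (6/7) / (19/84) = 72/19.

72/19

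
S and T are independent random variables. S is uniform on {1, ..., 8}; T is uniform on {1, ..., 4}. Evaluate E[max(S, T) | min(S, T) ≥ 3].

P(min(S, T) ≥ 3) = 3/8.
Summing max(S,T)·P(x,y) over outcomes with min(S, T) ≥ 3 gives 67/32.
E[max(S, T) | min(S, T) ≥ 3] = (67/32) / (3/8) = 67/12.

67/12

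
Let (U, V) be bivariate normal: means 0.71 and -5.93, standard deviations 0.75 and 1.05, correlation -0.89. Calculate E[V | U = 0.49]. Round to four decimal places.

E[V | U=x] = μ_V + ρ(σ_V/σ_U)(x − μ_U) for jointly normal variables.
E[V | U=0.49] = -5.93 + (-0.89)·(1.05/0.75)·(0.49 − (0.71)) = -5.93 + (-1.246)·(-0.22) = -5.6559.

-5.6559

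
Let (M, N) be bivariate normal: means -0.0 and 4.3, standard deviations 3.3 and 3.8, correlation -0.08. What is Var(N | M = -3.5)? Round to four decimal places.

The conditional variance in a bivariate normal is σ_N²(1 − ρ²), independent of x.
Var(N | M=-3.5) = (3.8)²·(1 − (-0.08)²) = 14.44·0.9936 = 14.3476.

14.3476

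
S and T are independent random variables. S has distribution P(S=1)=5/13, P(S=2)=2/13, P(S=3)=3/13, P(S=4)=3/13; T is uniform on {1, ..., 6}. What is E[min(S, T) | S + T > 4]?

P(S + T > 4) = 28/39.
Summing min(S,T)·P(x,y) over outcomes with S + T > 4 gives 127/78.
E[min(S, T) | S + T > 4] = (127/78) / (28/39) = 127/56.

127/56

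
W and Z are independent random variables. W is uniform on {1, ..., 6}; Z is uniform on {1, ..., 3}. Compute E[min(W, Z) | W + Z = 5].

Outcomes with W + Z = 5: (2,3), (3,2), (4,1), each with probability 1/18.
E[min(W, Z) | W + Z = 5] = (2 + 2 + 1) / 3 = 5/3.

5/3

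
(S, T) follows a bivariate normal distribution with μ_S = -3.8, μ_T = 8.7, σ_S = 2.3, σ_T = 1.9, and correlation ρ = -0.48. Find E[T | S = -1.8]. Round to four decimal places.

The regression of T on S has slope ρ·σ_T/σ_S and passes through (μ_S, μ_T).
E[T | S=-1.8] = 8.7 + (-0.48)·(1.9/2.3)·(-1.8 − (-3.8)) = 8.7 + (-0.39652)·(2) = 7.9070.

7.9070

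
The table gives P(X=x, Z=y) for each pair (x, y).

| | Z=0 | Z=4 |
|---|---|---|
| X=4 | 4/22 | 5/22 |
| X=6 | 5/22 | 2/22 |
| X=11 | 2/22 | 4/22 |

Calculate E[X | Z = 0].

P(Z = 0) = 1/2.
Σ X·P over the event = 4·(4/22) + 6·(5/22) + 11·(2/22) = 34/11.
E[X | Z = 0] = (34/11) / (1/2) = 68/11.

68/11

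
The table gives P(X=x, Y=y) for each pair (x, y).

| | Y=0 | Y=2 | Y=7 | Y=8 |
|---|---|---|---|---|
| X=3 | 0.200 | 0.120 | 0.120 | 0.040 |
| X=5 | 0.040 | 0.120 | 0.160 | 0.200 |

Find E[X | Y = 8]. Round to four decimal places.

4.6667

P(Y = 8) = 0.240.
Σ X·P over the event = 3·(0.040) + 5·(0.200) = 1.120.
E[X | Y = 8] = (1.120) / (0.240) = 4.6667.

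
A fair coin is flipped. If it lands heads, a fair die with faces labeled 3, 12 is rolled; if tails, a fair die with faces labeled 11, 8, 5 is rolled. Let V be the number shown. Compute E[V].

E[V | heads] = (3+12)/2 = 15/2.
E[V | tails] = (11+8+5)/3 = 8.
By the law of total expectation,
E[V] = (1/2)·(15/2) + (1/2)·(8) = 31/4.

31/4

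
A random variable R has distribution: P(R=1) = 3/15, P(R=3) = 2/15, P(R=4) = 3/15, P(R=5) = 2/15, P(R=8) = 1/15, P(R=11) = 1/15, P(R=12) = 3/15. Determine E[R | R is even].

P(R is even) = 7/15.
Σ over the event: 4·1/5 + 8·1/15 + 12·1/5 = 56/15.
E[R | R is even] = (56/15) / (7/15) = 8.

8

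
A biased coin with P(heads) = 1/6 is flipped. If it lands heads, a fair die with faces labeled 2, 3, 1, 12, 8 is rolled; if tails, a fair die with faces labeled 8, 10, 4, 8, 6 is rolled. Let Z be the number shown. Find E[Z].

E[Z | heads] = (2+3+1+12+8)/5 = 26/5.
E[Z | tails] = (8+10+4+8+6)/5 = 36/5.
E[Z] = (1/6)·(26/5) + (5/6)·(36/5) = 103/15.

103/15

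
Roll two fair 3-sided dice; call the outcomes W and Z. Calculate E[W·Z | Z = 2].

4

P(Z = 2) = 1/3.
Summing WZ·P(x,y) over outcomes with Z = 2 gives 4/3.
E[W·Z | Z = 2] = (4/3) / (1/3) = 4.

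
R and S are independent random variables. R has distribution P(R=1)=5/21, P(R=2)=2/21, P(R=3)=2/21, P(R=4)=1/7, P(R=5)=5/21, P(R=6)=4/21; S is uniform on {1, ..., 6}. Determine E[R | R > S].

272/55

P(R > S) = 55/126.
Summing R·P(x,y) over outcomes with R > S gives 136/63.
E[R | R > S] = (136/63) / (55/126) = 272/55.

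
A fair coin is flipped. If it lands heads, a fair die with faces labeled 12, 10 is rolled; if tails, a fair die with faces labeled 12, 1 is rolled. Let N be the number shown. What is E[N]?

E[N | heads] = (12+10)/2 = 11.
E[N | tails] = (12+1)/2 = 13/2.
E[N] = (1/2)·(11) + (1/2)·(13/2) = 35/4.

35/4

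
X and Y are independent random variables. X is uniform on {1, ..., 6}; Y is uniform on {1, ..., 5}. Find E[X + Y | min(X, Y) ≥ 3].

P(min(X, Y) ≥ 3) = 2/5.
Summing (X+Y)·P(x,y) over outcomes with min(X, Y) ≥ 3 gives 17/5.
E[X + Y | min(X, Y) ≥ 3] = (17/5) / (2/5) = 17/2.

17/2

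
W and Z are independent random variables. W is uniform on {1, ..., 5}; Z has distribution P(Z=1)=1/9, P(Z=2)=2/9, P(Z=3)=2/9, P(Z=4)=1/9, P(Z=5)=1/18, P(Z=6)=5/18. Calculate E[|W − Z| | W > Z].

P(W > Z) = 1/3.
Summing |W−Z|·P(x,y) over outcomes with W > Z gives 29/45.
E[|W − Z| | W > Z] = (29/45) / (1/3) = 29/15.

29/15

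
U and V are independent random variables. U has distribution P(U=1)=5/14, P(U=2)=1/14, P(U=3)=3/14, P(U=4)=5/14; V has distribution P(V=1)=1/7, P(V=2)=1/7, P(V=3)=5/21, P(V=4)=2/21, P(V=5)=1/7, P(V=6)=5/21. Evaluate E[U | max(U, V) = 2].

P(max(U, V) = 2) = 1/14.
Summing U·P(x,y) over outcomes with max(U, V) = 2 gives 9/98.
E[U | max(U, V) = 2] = (9/98) / (1/14) = 9/7.

9/7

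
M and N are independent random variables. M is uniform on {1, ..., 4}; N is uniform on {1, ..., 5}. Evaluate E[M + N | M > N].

5

Outcomes with M > N: (2,1), (3,1), (3,2), (4,1), (4,2), (4,3), each with probability 1/20.
E[M + N | M > N] = (3 + 4 + 5 + 5 + 6 + 7) / 6 = 5.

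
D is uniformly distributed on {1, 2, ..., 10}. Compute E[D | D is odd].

5

Given D is odd, D is equally likely to be any of {1, 3, 5, 7, 9}.
E[D | D is odd] = (1 + 3 + 5 + 7 + 9) / 5 = 5.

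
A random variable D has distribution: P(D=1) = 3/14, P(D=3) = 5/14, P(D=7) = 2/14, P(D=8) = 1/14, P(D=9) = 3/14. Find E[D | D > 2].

P(D > 2) = 11/14.
Σ over the event: 3·5/14 + 7·1/7 + 8·1/14 + 9·3/14 = 32/7.
E[D | D > 2] = (32/7) / (11/14) = 64/11.

64/11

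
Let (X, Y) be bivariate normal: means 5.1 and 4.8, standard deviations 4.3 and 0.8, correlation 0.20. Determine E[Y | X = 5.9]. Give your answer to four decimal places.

For a bivariate normal, E[Y | X=x] = μ_Y + ρ·(σ_Y/σ_X)·(x − μ_X).
E[Y | X=5.9] = 4.8 + (0.20)·(0.8/4.3)·(5.9 − (5.1)) = 4.8 + (0.037209)·(0.8) = 4.8298.

4.8298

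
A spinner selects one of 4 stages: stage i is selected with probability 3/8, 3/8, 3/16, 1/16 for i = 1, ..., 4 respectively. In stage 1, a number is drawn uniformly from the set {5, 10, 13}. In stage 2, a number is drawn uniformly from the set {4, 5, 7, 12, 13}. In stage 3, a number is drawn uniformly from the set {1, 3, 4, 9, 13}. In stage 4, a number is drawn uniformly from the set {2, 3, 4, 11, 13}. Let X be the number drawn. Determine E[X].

649/80

E[X | stage 1] = (5+10+13)/3 = 28/3.
E[X | stage 2] = (4+5+7+12+13)/5 = 41/5.
E[X | stage 3] = (1+3+4+9+13)/5 = 6.
E[X | stage 4] = (2+3+4+11+13)/5 = 33/5.
E[X] = (3/8)·(28/3) + (3/8)·(41/5) + (3/16)·(6) + (1/16)·(33/5) = 649/80.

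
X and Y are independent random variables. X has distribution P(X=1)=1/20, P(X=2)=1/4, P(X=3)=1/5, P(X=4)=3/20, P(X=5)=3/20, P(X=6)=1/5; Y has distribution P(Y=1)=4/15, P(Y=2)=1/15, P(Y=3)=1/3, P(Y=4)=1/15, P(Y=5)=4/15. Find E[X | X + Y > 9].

P(X + Y > 9) = 8/75.
Summing X·P(x,y) over outcomes with X + Y > 9 gives 3/5.
E[X | X + Y > 9] = (3/5) / (8/75) = 45/8.

45/8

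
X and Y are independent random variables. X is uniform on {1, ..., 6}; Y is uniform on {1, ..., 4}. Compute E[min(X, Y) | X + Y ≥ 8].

10/3

Outcomes with X + Y ≥ 8: (4,4), (5,3), (5,4), (6,2), (6,3), (6,4), each with probability 1/24.
E[min(X, Y) | X + Y ≥ 8] = (4 + 3 + 4 + 2 + 3 + 4) / 6 = 10/3.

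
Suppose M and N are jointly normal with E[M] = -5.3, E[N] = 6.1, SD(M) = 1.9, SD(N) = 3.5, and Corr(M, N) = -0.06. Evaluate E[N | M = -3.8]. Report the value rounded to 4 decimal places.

5.9342

For a bivariate normal, E[N | M=x] = μ_N + ρ·(σ_N/σ_M)·(x − μ_M).
E[N | M=-3.8] = 6.1 + (-0.06)·(3.5/1.9)·(-3.8 − (-5.3)) = 6.1 + (-0.11053)·(1.5) = 5.9342.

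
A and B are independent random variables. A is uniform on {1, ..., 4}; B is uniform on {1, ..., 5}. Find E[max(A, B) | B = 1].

5/2

Outcomes with B = 1: (1,1), (2,1), (3,1), (4,1), each with probability 1/20.
E[max(A, B) | B = 1] = (1 + 2 + 3 + 4) / 4 = 5/2.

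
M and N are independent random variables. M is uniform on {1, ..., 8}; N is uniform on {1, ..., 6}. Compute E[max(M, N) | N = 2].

Outcomes with N = 2: (1,2), (2,2), (3,2), (4,2), (5,2), (6,2), (7,2), (8,2), each with probability 1/48.
E[max(M, N) | N = 2] = (2 + 2 + 3 + 4 + 5 + 6 + 7 + 8) / 8 = 37/8.

37/8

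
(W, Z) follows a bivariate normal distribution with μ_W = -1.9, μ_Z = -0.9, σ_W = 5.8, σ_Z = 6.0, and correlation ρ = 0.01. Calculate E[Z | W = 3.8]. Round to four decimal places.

-0.8410

E[Z | W=x] = μ_Z + ρ(σ_Z/σ_W)(x − μ_W) for jointly normal variables.
E[Z | W=3.8] = -0.9 + (0.01)·(6.0/5.8)·(3.8 − (-1.9)) = -0.9 + (0.010345)·(5.7) = -0.8410.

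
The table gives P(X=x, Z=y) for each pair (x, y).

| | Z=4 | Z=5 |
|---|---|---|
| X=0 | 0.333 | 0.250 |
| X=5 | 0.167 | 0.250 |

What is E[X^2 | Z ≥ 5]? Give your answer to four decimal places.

12.5000

P(Z ≥ 5) = 0.500.
Σ X^2·P over the event = 0·(0.250) + 25·(0.250) = 6.250.
E[X^2 | Z ≥ 5] = (6.250) / (0.500) = 12.5000.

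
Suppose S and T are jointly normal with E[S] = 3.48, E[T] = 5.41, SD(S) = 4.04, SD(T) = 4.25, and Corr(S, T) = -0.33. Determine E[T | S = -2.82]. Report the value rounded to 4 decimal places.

7.5971

E[T | S=x] = μ_T + ρ(σ_T/σ_S)(x − μ_S) for jointly normal variables.
E[T | S=-2.82] = 5.41 + (-0.33)·(4.25/4.04)·(-2.82 − (3.48)) = 5.41 + (-0.347153)·(-6.3) = 7.5971.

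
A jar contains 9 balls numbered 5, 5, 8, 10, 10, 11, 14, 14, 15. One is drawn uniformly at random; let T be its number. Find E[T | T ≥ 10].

P(T ≥ 10) = 2/3.
Σ over the event: 10·2/9 + 11·1/9 + 14·2/9 + 15·1/9 = 74/9.
E[T | T ≥ 10] = (74/9) / (2/3) = 37/3.

37/3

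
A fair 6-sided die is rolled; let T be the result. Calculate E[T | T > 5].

Given T > 5, T is equally likely to be any of {6}.
E[T | T > 5] = (6) / 1 = 6.

6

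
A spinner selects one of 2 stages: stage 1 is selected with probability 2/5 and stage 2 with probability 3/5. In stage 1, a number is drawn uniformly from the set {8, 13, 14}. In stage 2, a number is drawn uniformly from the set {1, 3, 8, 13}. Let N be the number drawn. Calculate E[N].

101/12

E[N | stage 1] = (8+13+14)/3 = 35/3.
E[N | stage 2] = (1+3+8+13)/4 = 25/4.
E[N] = (2/5)·(35/3) + (3/5)·(25/4) = 101/12.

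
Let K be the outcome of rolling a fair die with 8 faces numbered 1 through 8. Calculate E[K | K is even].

5

Given K is even, K is equally likely to be any of {2, 4, 6, 8}.
E[K | K is even] = (2 + 4 + 6 + 8) / 4 = 5.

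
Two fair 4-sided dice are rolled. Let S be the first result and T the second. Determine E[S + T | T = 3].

11/2

Outcomes with T = 3: (1,3), (2,3), (3,3), (4,3), each with probability 1/16.
E[S + T | T = 3] = (4 + 5 + 6 + 7) / 4 = 11/2.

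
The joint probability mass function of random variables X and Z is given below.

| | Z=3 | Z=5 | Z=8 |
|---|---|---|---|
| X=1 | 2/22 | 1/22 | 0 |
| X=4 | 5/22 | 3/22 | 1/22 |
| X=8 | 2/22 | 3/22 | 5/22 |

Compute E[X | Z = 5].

37/7

P(Z = 5) = 7/22.
Summing X·P(X=x,Z=y) over the conditioning event gives 37/22.
E[X | Z = 5] = (37/22) / (7/22) = 37/7.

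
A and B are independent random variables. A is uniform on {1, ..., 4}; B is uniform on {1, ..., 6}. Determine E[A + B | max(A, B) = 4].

Outcomes with max(A, B) = 4: (1,4), (2,4), (3,4), (4,1), (4,2), (4,3), (4,4), each with probability 1/24.
E[A + B | max(A, B) = 4] = (5 + 6 + 7 + 5 + 6 + 7 + 8) / 7 = 44/7.

44/7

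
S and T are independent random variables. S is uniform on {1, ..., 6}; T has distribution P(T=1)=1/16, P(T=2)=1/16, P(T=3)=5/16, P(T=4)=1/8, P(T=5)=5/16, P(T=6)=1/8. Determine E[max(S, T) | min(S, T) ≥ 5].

P(min(S, T) ≥ 5) = 7/48.
Summing max(S,T)·P(x,y) over outcomes with min(S, T) ≥ 5 gives 79/96.
E[max(S, T) | min(S, T) ≥ 5] = (79/96) / (7/48) = 79/14.

79/14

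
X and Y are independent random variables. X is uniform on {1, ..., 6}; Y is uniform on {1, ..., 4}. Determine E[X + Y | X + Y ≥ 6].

P(X + Y ≥ 6) = 7/12.
Summing (X+Y)·P(x,y) over outcomes with X + Y ≥ 6 gives 13/3.
E[X + Y | X + Y ≥ 6] = (13/3) / (7/12) = 52/7.

52/7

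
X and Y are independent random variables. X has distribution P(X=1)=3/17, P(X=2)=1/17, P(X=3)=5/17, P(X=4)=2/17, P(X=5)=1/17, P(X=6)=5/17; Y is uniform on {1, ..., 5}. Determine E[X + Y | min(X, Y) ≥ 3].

P(min(X, Y) ≥ 3) = 39/85.
Summing (X+Y)·P(x,y) over outcomes with min(X, Y) ≥ 3 gives 66/17.
E[X + Y | min(X, Y) ≥ 3] = (66/17) / (39/85) = 110/13.

110/13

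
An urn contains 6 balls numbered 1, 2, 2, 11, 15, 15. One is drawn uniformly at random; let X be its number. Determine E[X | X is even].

P(X is even) = 1/3.
Σ over the event: 2·1/3 = 2/3.
E[X | X is even] = (2/3) / (1/3) = 2.

2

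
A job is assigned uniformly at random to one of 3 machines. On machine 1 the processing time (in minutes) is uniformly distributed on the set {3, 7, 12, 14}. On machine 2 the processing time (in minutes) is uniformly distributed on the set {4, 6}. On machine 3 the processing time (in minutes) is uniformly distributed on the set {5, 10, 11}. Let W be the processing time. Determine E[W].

E[W | machine 1] = (3+7+12+14)/4 = 9.
E[W | machine 2] = (4+6)/2 = 5.
E[W | machine 3] = (5+10+11)/3 = 26/3.
By the law of total expectation,
E[W] = (1/3)·(9) + (1/3)·(5) + (1/3)·(26/3) = 68/9.

68/9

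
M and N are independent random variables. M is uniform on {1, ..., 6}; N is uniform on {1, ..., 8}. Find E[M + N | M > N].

7

P(M > N) = 5/16.
Summing (M+N)·P(x,y) over outcomes with M > N gives 35/16.
E[M + N | M > N] = (35/16) / (5/16) = 7.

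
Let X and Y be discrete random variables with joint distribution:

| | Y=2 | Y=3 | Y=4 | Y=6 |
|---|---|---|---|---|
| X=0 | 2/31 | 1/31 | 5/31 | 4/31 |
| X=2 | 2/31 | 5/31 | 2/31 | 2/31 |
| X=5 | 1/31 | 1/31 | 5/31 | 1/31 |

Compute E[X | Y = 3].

15/7

P(Y = 3) = 7/31.
Σ X·P over the event = 0·(1/31) + 2·(5/31) + 5·(1/31) = 15/31.
E[X | Y = 3] = (15/31) / (7/31) = 15/7.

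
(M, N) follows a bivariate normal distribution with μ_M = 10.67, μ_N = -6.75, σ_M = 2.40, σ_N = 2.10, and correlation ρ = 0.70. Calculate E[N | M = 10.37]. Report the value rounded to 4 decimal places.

For a bivariate normal, E[N | M=x] = μ_N + ρ·(σ_N/σ_M)·(x − μ_M).
E[N | M=10.37] = -6.75 + (0.70)·(2.10/2.40)·(10.37 − (10.67)) = -6.75 + (0.6125)·(-0.3) = -6.9338.

-6.9338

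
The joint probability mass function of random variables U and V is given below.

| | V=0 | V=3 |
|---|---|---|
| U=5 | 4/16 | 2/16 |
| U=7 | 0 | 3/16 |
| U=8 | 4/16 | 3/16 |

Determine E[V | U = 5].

P(U = 5) = 3/8.
Σ V·P over the event = 0·(4/16) + 3·(2/16) = 3/8.
E[V | U = 5] = (3/8) / (3/8) = 1.

1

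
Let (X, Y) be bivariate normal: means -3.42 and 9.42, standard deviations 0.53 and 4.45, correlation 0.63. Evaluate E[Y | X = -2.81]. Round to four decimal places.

For a bivariate normal, E[Y | X=x] = μ_Y + ρ·(σ_Y/σ_X)·(x − μ_X).
E[Y | X=-2.81] = 9.42 + (0.63)·(4.45/0.53)·(-2.81 − (-3.42)) = 9.42 + (5.2896)·(0.61) = 12.6467.

12.6467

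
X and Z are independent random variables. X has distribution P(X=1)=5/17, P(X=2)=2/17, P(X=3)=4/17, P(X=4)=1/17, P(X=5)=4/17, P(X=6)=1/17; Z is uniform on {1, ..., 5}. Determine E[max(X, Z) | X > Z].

75/17

P(X > Z) = 2/5.
Summing max(X,Z)·P(x,y) over outcomes with X > Z gives 30/17.
E[max(X, Z) | X > Z] = (30/17) / (2/5) = 75/17.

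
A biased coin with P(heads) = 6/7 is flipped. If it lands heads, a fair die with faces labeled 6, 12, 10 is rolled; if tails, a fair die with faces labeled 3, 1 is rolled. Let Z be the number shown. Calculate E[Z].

E[Z | heads] = (6+12+10)/3 = 28/3.
E[Z | tails] = (3+1)/2 = 2.
By the law of total expectation,
E[Z] = (6/7)·(28/3) + (1/7)·(2) = 58/7.

58/7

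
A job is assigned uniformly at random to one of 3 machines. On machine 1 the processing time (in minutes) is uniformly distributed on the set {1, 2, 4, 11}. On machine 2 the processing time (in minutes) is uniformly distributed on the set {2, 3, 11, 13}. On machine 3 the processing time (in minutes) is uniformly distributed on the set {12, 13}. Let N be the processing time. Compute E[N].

97/12

E[N | machine 1] = (1+2+4+11)/4 = 9/2.
E[N | machine 2] = (2+3+11+13)/4 = 29/4.
E[N | machine 3] = (12+13)/2 = 25/2.
By the law of total expectation,
E[N] = (1/3)·(9/2) + (1/3)·(29/4) + (1/3)·(25/2) = 97/12.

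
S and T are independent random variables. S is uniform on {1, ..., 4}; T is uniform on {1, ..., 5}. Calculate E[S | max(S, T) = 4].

22/7

Outcomes with max(S, T) = 4: (1,4), (2,4), (3,4), (4,1), (4,2), (4,3), (4,4), each with probability 1/20.
E[S | max(S, T) = 4] = (1 + 2 + 3 + 4 + 4 + 4 + 4) / 7 = 22/7.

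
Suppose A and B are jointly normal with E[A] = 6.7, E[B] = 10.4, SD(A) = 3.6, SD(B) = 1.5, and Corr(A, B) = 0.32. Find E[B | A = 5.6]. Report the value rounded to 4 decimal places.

10.2533

E[B | A=x] = μ_B + ρ(σ_B/σ_A)(x − μ_A) for jointly normal variables.
E[B | A=5.6] = 10.4 + (0.32)·(1.5/3.6)·(5.6 − (6.7)) = 10.4 + (0.13333)·(-1.1) = 10.2533.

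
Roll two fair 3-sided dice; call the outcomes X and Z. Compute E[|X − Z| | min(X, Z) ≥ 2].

Outcomes with min(X, Z) ≥ 2: (2,2), (2,3), (3,2), (3,3), each with probability 1/9.
E[|X − Z| | min(X, Z) ≥ 2] = (0 + 1 + 1 + 0) / 4 = 1/2.

1/2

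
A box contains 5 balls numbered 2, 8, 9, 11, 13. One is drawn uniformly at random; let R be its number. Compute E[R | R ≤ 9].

P(R ≤ 9) = 3/5.
Σ over the event: 2·1/5 + 8·1/5 + 9·1/5 = 19/5.
E[R | R ≤ 9] = (19/5) / (3/5) = 19/3.

19/3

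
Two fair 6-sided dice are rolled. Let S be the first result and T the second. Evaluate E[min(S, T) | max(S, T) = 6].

P(max(S, T) = 6) = 11/36.
Summing min(S,T)·P(x,y) over outcomes with max(S, T) = 6 gives 1.
E[min(S, T) | max(S, T) = 6] = (1) / (11/36) = 36/11.

36/11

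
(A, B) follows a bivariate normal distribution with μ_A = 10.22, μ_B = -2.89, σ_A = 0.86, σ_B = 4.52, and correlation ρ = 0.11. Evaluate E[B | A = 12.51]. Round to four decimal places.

-1.5661

For a bivariate normal, E[B | A=x] = μ_B + ρ·(σ_B/σ_A)·(x − μ_A).
E[B | A=12.51] = -2.89 + (0.11)·(4.52/0.86)·(12.51 − (10.22)) = -2.89 + (0.57814)·(2.29) = -1.5661.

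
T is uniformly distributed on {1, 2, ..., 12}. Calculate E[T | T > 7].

Given T > 7, T is equally likely to be any of {8, 9, 10, 11, 12}.
E[T | T > 7] = (8 + 9 + 10 + 11 + 12) / 5 = 10.

10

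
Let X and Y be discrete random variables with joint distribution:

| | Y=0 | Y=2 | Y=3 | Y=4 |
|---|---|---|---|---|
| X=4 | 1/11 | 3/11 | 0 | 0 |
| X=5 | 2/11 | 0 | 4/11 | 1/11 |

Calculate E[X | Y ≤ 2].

P(Y ≤ 2) = 6/11.
Σ X·P over the event = 4·(1/11) + 4·(3/11) + 5·(2/11) = 26/11.
E[X | Y ≤ 2] = (26/11) / (6/11) = 13/3.

13/3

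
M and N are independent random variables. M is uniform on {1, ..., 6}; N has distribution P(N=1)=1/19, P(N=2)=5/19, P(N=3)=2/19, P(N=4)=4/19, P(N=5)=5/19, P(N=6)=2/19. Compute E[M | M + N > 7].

P(M + N > 7) = 17/38.
Summing M·P(x,y) over outcomes with M + N > 7 gives 121/57.
E[M | M + N > 7] = (121/57) / (17/38) = 242/51.

242/51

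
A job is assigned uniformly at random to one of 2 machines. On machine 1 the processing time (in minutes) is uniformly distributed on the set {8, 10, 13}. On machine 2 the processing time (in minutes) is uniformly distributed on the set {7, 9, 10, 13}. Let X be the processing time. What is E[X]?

241/24

E[X | machine 1] = (8+10+13)/3 = 31/3.
E[X | machine 2] = (7+9+10+13)/4 = 39/4.
By the law of total expectation,
E[X] = (1/2)·(31/3) + (1/2)·(39/4) = 241/24.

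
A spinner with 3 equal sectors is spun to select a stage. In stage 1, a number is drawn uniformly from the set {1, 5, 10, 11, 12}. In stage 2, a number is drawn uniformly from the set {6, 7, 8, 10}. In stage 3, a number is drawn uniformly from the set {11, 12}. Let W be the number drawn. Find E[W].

E[W | stage 1] = (1+5+10+11+12)/5 = 39/5.
E[W | stage 2] = (6+7+8+10)/4 = 31/4.
E[W | stage 3] = (11+12)/2 = 23/2.
E[W] = (1/3)·(39/5) + (1/3)·(31/4) + (1/3)·(23/2) = 541/60.

541/60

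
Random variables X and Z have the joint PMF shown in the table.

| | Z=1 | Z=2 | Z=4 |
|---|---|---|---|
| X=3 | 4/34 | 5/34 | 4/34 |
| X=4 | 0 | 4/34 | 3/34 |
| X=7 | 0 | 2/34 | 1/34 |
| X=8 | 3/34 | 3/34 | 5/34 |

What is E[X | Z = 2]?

69/14

P(Z = 2) = 7/17.
Σ X·P over the event = 3·(5/34) + 4·(4/34) + 7·(2/34) + 8·(3/34) = 69/34.
E[X | Z = 2] = (69/34) / (7/17) = 69/14.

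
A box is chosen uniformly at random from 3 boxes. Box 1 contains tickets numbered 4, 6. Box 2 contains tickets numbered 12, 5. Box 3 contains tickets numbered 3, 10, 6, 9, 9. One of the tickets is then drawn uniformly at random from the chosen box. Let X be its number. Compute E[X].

209/30

E[X | box 1] = (4+6)/2 = 5.
E[X | box 2] = (12+5)/2 = 17/2.
E[X | box 3] = (3+10+6+9+9)/5 = 37/5.
E[X] = (1/3)·(5) + (1/3)·(17/2) + (1/3)·(37/5) = 209/30.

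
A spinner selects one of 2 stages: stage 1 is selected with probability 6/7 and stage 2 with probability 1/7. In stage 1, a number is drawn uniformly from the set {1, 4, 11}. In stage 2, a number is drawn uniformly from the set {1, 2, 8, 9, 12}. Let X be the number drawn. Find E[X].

192/35

E[X | stage 1] = (1+4+11)/3 = 16/3.
E[X | stage 2] = (1+2+8+9+12)/5 = 32/5.
By the law of total expectation,
E[X] = (6/7)·(16/3) + (1/7)·(32/5) = 192/35.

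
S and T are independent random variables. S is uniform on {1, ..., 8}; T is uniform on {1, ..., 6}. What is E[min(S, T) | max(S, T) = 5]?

Outcomes with max(S, T) = 5: (1,5), (2,5), (3,5), (4,5), (5,1), (5,2), (5,3), (5,4), (5,5), each with probability 1/48.
E[min(S, T) | max(S, T) = 5] = (1 + 2 + 3 + 4 + 1 + 2 + 3 + 4 + 5) / 9 = 25/9.

25/9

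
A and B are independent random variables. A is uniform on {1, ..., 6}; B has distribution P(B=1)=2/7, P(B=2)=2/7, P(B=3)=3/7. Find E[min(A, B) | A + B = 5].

P(A + B = 5) = 1/6.
Summing min(A,B)·P(x,y) over outcomes with A + B = 5 gives 2/7.
E[min(A, B) | A + B = 5] = (2/7) / (1/6) = 12/7.

12/7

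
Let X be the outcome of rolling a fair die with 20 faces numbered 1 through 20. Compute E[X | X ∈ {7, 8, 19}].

P(X ∈ {7, 8, 19}) = 3/20.
Σ over the event: 7·1/20 + 8·1/20 + 19·1/20 = 17/10.
E[X | X ∈ {7, 8, 19}] = (17/10) / (3/20) = 34/3.

34/3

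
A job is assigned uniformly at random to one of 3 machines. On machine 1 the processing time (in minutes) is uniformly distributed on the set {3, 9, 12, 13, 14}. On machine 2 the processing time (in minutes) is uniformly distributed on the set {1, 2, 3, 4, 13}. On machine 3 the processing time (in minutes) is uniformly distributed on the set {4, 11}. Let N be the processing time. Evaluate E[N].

223/30

E[N | machine 1] = (3+9+12+13+14)/5 = 51/5.
E[N | machine 2] = (1+2+3+4+13)/5 = 23/5.
E[N | machine 3] = (4+11)/2 = 15/2.
By the law of total expectation,
E[N] = (1/3)·(51/5) + (1/3)·(23/5) + (1/3)·(15/2) = 223/30.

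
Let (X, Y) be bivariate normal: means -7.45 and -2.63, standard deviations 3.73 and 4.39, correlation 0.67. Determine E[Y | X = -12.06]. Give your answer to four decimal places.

-6.2652

For a bivariate normal, E[Y | X=x] = μ_Y + ρ·(σ_Y/σ_X)·(x − μ_X).
E[Y | X=-12.06] = -2.63 + (0.67)·(4.39/3.73)·(-12.06 − (-7.45)) = -2.63 + (0.78855)·(-4.61) = -6.2652.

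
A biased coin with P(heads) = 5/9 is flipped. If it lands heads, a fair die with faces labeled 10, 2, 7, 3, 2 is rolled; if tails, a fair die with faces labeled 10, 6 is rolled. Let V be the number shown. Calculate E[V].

56/9

E[V | heads] = (10+2+7+3+2)/5 = 24/5.
E[V | tails] = (10+6)/2 = 8.
By the law of total expectation,
E[V] = (5/9)·(24/5) + (4/9)·(8) = 56/9.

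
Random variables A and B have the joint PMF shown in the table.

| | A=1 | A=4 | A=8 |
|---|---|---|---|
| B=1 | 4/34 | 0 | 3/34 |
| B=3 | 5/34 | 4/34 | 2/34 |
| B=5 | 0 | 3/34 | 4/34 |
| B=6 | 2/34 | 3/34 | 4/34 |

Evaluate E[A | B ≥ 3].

P(B ≥ 3) = 27/34.
Σ A·P over the event = 1·(5/34) + 1·(2/34) + 4·(4/34) + 4·(3/34) + 4·(3/34) + 8·(2/34) + 8·(4/34) + 8·(4/34) = 127/34.
E[A | B ≥ 3] = (127/34) / (27/34) = 127/27.

127/27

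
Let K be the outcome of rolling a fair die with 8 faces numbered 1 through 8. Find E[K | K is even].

Given K is even, K is equally likely to be any of {2, 4, 6, 8}.
E[K | K is even] = (2 + 4 + 6 + 8) / 4 = 5.

5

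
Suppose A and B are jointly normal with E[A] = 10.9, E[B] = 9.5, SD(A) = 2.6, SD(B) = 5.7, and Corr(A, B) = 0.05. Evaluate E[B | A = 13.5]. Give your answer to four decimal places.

9.7850

For a bivariate normal, E[B | A=x] = μ_B + ρ·(σ_B/σ_A)·(x − μ_A).
E[B | A=13.5] = 9.5 + (0.05)·(5.7/2.6)·(13.5 − (10.9)) = 9.5 + (0.10962)·(2.6) = 9.7850.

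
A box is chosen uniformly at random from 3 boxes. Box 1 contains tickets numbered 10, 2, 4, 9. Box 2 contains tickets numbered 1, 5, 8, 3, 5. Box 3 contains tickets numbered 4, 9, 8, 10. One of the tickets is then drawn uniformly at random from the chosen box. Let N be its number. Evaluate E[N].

E[N | box 1] = (10+2+4+9)/4 = 25/4.
E[N | box 2] = (1+5+8+3+5)/5 = 22/5.
E[N | box 3] = (4+9+8+10)/4 = 31/4.
E[N] = (1/3)·(25/4) + (1/3)·(22/5) + (1/3)·(31/4) = 92/15.

92/15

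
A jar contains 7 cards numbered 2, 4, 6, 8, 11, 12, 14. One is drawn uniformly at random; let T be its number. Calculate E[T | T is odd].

P(T is odd) = 1/7.
Σ over the event: 11·1/7 = 11/7.
E[T | T is odd] = (11/7) / (1/7) = 11.

11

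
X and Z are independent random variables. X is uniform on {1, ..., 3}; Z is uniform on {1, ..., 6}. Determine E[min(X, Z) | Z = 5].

2

Outcomes with Z = 5: (1,5), (2,5), (3,5), each with probability 1/18.
E[min(X, Z) | Z = 5] = (1 + 2 + 3) / 3 = 2.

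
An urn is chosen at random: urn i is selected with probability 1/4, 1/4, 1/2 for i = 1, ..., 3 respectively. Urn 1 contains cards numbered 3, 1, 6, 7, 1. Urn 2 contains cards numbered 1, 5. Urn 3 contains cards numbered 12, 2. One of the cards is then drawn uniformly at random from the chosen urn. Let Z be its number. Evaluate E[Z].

E[Z | urn 1] = (3+1+6+7+1)/5 = 18/5.
E[Z | urn 2] = (1+5)/2 = 3.
E[Z | urn 3] = (12+2)/2 = 7.
By the law of total expectation,
E[Z] = (1/4)·(18/5) + (1/4)·(3) + (1/2)·(7) = 103/20.

103/20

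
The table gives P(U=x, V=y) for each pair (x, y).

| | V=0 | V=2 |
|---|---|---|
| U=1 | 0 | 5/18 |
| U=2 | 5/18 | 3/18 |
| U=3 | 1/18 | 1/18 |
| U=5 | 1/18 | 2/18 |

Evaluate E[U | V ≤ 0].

18/7

P(V ≤ 0) = 7/18.
Σ U·P over the event = 2·(5/18) + 3·(1/18) + 5·(1/18) = 1.
E[U | V ≤ 0] = (1) / (7/18) = 18/7.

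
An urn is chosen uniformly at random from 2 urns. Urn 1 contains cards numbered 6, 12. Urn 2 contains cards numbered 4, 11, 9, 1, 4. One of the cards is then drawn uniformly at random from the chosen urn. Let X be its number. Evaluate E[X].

E[X | urn 1] = (6+12)/2 = 9.
E[X | urn 2] = (4+11+9+1+4)/5 = 29/5.
E[X] = (1/2)·(9) + (1/2)·(29/5) = 37/5.

37/5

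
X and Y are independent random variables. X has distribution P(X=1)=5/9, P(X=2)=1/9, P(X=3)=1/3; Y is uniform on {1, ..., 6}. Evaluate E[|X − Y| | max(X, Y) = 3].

4/3

P(max(X, Y) = 3) = 5/18.
Summing |X−Y|·P(x,y) over outcomes with max(X, Y) = 3 gives 10/27.
E[|X − Y| | max(X, Y) = 3] = (10/27) / (5/18) = 4/3.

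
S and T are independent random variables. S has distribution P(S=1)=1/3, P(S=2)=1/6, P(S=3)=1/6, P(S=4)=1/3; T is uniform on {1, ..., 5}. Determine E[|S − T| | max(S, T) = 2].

P(max(S, T) = 2) = 2/15.
Summing |S−T|·P(x,y) over outcomes with max(S, T) = 2 gives 1/10.
E[|S − T| | max(S, T) = 2] = (1/10) / (2/15) = 3/4.

3/4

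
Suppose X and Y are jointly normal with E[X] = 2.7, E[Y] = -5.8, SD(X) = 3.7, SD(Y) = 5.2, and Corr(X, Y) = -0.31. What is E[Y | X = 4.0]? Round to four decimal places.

-6.3664

E[Y | X=x] = μ_Y + ρ(σ_Y/σ_X)(x − μ_X) for jointly normal variables.
E[Y | X=4.0] = -5.8 + (-0.31)·(5.2/3.7)·(4.0 − (2.7)) = -5.8 + (-0.43568)·(1.3) = -6.3664.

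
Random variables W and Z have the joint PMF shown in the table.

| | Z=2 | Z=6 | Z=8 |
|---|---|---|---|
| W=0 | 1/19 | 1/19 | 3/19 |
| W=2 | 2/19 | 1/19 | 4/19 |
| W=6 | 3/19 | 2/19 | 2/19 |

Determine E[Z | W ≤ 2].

37/6

P(W ≤ 2) = 12/19.
Summing Z·P(W=x,Z=y) over the conditioning event gives 74/19.
E[Z | W ≤ 2] = (74/19) / (12/19) = 37/6.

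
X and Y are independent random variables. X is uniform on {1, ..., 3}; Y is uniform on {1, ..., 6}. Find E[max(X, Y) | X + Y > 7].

17/3

Outcomes with X + Y > 7: (2,6), (3,5), (3,6), each with probability 1/18.
E[max(X, Y) | X + Y > 7] = (6 + 5 + 6) / 3 = 17/3.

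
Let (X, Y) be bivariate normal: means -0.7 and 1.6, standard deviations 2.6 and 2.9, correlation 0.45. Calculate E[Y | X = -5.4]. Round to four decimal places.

The regression of Y on X has slope ρ·σ_Y/σ_X and passes through (μ_X, μ_Y).
E[Y | X=-5.4] = 1.6 + (0.45)·(2.9/2.6)·(-5.4 − (-0.7)) = 1.6 + (0.50192)·(-4.7) = -0.7590.

-0.7590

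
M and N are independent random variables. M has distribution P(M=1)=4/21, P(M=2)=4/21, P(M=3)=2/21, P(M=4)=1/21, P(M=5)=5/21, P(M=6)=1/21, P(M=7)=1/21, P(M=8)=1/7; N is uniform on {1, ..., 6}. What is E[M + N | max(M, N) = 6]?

P(max(M, N) = 6) = 11/63.
Summing (M+N)·P(x,y) over outcomes with max(M, N) = 6 gives 100/63.
E[M + N | max(M, N) = 6] = (100/63) / (11/63) = 100/11.

100/11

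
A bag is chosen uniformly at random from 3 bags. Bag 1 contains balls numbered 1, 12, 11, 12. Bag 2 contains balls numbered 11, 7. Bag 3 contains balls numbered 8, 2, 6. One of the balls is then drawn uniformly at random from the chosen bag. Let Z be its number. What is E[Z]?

E[Z | bag 1] = (1+12+11+12)/4 = 9.
E[Z | bag 2] = (11+7)/2 = 9.
E[Z | bag 3] = (8+2+6)/3 = 16/3.
By the law of total expectation,
E[Z] = (1/3)·(9) + (1/3)·(9) + (1/3)·(16/3) = 70/9.

70/9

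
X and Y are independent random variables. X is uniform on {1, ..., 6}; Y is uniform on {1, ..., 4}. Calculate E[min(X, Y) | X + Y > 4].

43/18

P(X + Y > 4) = 3/4.
Summing min(X,Y)·P(x,y) over outcomes with X + Y > 4 gives 43/24.
E[min(X, Y) | X + Y > 4] = (43/24) / (3/4) = 43/18.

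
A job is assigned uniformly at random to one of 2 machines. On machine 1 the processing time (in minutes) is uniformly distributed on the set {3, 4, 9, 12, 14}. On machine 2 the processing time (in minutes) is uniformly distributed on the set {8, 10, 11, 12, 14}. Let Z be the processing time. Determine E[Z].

97/10

E[Z | machine 1] = (3+4+9+12+14)/5 = 42/5.
E[Z | machine 2] = (8+10+11+12+14)/5 = 11.
By the law of total expectation,
E[Z] = (1/2)·(42/5) + (1/2)·(11) = 97/10.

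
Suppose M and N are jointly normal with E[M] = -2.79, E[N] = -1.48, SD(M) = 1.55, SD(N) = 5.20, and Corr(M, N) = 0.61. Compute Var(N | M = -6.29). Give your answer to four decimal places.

16.9784

For a bivariate normal, Var(N | M=x) = σ_N²(1 − ρ²).
Var(N | M=-6.29) = (5.20)²·(1 − (0.61)²) = 27.04·0.6279 = 16.9784.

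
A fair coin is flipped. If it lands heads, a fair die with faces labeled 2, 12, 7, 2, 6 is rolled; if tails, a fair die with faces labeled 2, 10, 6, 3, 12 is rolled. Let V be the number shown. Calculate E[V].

31/5

E[V | heads] = (2+12+7+2+6)/5 = 29/5.
E[V | tails] = (2+10+6+3+12)/5 = 33/5.
By the law of total expectation,
E[V] = (1/2)·(29/5) + (1/2)·(33/5) = 31/5.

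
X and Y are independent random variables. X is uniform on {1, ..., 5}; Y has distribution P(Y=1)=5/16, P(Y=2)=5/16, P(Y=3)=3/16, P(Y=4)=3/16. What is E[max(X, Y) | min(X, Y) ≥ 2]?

83/22

P(min(X, Y) ≥ 2) = 11/20.
Summing max(X,Y)·P(x,y) over outcomes with min(X, Y) ≥ 2 gives 83/40.
E[max(X, Y) | min(X, Y) ≥ 2] = (83/40) / (11/20) = 83/22.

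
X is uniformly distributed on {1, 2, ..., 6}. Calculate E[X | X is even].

Given X is even, X is equally likely to be any of {2, 4, 6}.
E[X | X is even] = (2 + 4 + 6) / 3 = 4.

4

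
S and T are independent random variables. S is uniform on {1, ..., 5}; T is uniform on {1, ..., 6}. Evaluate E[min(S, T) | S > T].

2

P(S > T) = 1/3.
Summing min(S,T)·P(x,y) over outcomes with S > T gives 2/3.
E[min(S, T) | S > T] = (2/3) / (1/3) = 2.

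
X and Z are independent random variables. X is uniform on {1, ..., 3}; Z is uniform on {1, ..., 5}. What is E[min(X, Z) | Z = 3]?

2

Outcomes with Z = 3: (1,3), (2,3), (3,3), each with probability 1/15.
E[min(X, Z) | Z = 3] = (1 + 2 + 3) / 3 = 2.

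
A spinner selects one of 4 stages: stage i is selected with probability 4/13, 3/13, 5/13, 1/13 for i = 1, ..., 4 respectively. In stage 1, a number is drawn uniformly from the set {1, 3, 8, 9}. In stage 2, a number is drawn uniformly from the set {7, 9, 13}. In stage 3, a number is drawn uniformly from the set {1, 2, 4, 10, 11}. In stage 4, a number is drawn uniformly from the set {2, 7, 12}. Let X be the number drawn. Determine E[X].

E[X | stage 1] = (1+3+8+9)/4 = 21/4.
E[X | stage 2] = (7+9+13)/3 = 29/3.
E[X | stage 3] = (1+2+4+10+11)/5 = 28/5.
E[X | stage 4] = (2+7+12)/3 = 7.
By the law of total expectation,
E[X] = (4/13)·(21/4) + (3/13)·(29/3) + (5/13)·(28/5) + (1/13)·(7) = 85/13.

85/13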